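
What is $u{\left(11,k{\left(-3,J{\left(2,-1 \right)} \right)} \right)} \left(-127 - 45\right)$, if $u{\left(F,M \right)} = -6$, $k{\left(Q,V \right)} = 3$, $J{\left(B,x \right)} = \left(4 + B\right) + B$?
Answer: $1032$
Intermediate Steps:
$J{\left(B,x \right)} = 4 + 2 B$
$u{\left(11,k{\left(-3,J{\left(2,-1 \right)} \right)} \right)} \left(-127 - 45\right) = - 6 \left(-127 - 45\right) = \left(-6\right) \left(-172\right) = 1032$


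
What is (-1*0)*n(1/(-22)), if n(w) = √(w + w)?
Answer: 0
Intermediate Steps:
n(w) = √2*√w (n(w) = √(2*w) = √2*√w)
(-1*0)*n(1/(-22)) = (-1*0)*(√2*√(1/(-22))) = 0*(√2*√(-1/22)) = 0*(√2*(I*√22/22)) = 0*(I*√11/11) = 0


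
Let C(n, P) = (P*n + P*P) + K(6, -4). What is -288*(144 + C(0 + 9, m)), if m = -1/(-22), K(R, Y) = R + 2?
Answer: -5311224/121 ≈ -43894.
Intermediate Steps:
K(R, Y) = 2 + R
m = 1/22 (m = -1*(-1/22) = 1/22 ≈ 0.045455)
C(n, P) = 8 + P² + P*n (C(n, P) = (P*n + P*P) + (2 + 6) = (P*n + P²) + 8 = (P² + P*n) + 8 = 8 + P² + P*n)
-288*(144 + C(0 + 9, m)) = -288*(144 + (8 + (1/22)² + (0 + 9)/22)) = -288*(144 + (8 + 1/484 + (1/22)*9)) = -288*(144 + (8 + 1/484 + 9/22)) = -288*(144 + 4071/484) = -288*73767/484 = -5311224/121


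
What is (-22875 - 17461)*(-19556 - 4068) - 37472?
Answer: 952860192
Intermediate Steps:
(-22875 - 17461)*(-19556 - 4068) - 37472 = -40336*(-23624) - 37472 = 952897664 - 37472 = 952860192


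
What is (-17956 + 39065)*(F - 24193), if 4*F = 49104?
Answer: -251555953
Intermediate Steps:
F = 12276 (F = (¼)*49104 = 12276)
(-17956 + 39065)*(F - 24193) = (-17956 + 39065)*(12276 - 24193) = 21109*(-11917) = -251555953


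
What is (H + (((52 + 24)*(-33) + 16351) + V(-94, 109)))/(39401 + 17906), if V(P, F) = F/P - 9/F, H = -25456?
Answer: -118999525/587167522 ≈ -0.20267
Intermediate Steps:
V(P, F) = -9/F + F/P
(H + (((52 + 24)*(-33) + 16351) + V(-94, 109)))/(39401 + 17906) = (-25456 + (((52 + 24)*(-33) + 16351) + (-9/109 + 109/(-94))))/(39401 + 17906) = (-25456 + ((76*(-33) + 16351) + (-9*1/109 + 109*(-1/94))))/57307 = (-25456 + ((-2508 + 16351) + (-9/109 - 109/94)))*(1/57307) = (-25456 + (13843 - 12727/10246))*(1/57307) = (-25456 + 141822651/10246)*(1/57307) = -118999525/10246*1/57307 = -118999525/587167522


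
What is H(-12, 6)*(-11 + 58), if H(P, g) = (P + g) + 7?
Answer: 47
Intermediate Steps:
H(P, g) = 7 + P + g
H(-12, 6)*(-11 + 58) = (7 - 12 + 6)*(-11 + 58) = 1*47 = 47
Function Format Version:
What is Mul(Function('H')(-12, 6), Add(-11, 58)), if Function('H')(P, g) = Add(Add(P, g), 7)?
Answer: 47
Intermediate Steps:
Function('H')(P, g) = Add(7, P, g)
Mul(Function('H')(-12, 6), Add(-11, 58)) = Mul(Add(7, -12, 6), Add(-11, 58)) = Mul(1, 47) = 47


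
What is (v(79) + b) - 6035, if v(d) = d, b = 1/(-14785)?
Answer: -88059461/14785 ≈ -5956.0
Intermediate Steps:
b = -1/14785 ≈ -6.7636e-5
(v(79) + b) - 6035 = (79 - 1/14785) - 6035 = 1168014/14785 - 6035 = -88059461/14785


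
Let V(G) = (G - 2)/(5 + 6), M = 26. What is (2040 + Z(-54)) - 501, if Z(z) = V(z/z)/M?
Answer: 440153/286 ≈ 1539.0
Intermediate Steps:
V(G) = -2/11 + G/11 (V(G) = (-2 + G)/11 = (-2 + G)*(1/11) = -2/11 + G/11)
Z(z) = -1/286 (Z(z) = (-2/11 + (z/z)/11)/26 = (-2/11 + (1/11)*1)*(1/26) = (-2/11 + 1/11)*(1/26) = -1/11*1/26 = -1/286)
(2040 + Z(-54)) - 501 = (2040 - 1/286) - 501 = 583439/286 - 501 = 440153/286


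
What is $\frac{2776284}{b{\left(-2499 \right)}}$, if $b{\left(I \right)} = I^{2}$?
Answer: $\frac{44068}{99127} \approx 0.44456$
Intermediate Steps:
$\frac{2776284}{b{\left(-2499 \right)}} = \frac{2776284}{\left(-2499\right)^{2}} = \frac{2776284}{6245001} = 2776284 \cdot \frac{1}{6245001} = \frac{44068}{99127}$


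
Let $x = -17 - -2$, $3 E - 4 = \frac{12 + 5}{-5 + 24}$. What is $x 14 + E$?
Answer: $- \frac{3959}{19} \approx -208.37$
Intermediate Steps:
$E = \frac{31}{19}$ ($E = \frac{4}{3} + \frac{\left(12 + 5\right) \frac{1}{-5 + 24}}{3} = \frac{4}{3} + \frac{17 \cdot \frac{1}{19}}{3} = \frac{4}{3} + \frac{1}{3} \cdot \frac{17}{19} = \frac{4}{3} + \frac{17}{57} = \frac{31}{19} \approx 1.6316$)
$x = -15$ ($x = -17 + 2 = -15$)
$x 14 + E = \left(-15\right) 14 + \frac{31}{19} = -210 + \frac{31}{19} = - \frac{3959}{19}$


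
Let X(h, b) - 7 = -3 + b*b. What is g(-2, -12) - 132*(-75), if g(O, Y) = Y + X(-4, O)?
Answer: 9896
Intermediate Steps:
X(h, b) = 4 + b² (X(h, b) = 7 + (-3 + b*b) = 7 + (-3 + b²) = 4 + b²)
g(O, Y) = 4 + Y + O² (g(O, Y) = Y + (4 + O²) = 4 + Y + O²)
g(-2, -12) - 132*(-75) = (4 - 12 + (-2)²) - 132*(-75) = (4 - 12 + 4) + 9900 = -4 + 9900 = 9896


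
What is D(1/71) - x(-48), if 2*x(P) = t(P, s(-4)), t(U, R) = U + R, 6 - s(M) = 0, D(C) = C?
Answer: 1492/71 ≈ 21.014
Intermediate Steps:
s(M) = 6 (s(M) = 6 - 1*0 = 6 + 0 = 6)
t(U, R) = R + U
x(P) = 3 + P/2 (x(P) = (6 + P)/2 = 3 + P/2)
D(1/71) - x(-48) = 1/71 - (3 + (½)*(-48)) = 1/71 - (3 - 24) = 1/71 - 1*(-21) = 1/71 + 21 = 1492/71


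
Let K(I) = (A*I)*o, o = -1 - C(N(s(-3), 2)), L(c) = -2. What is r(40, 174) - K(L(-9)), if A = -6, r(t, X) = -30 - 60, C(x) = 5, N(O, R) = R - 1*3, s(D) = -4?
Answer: -18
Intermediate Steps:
N(O, R) = -3 + R (N(O, R) = R - 3 = -3 + R)
r(t, X) = -90
o = -6 (o = -1 - 1*5 = -1 - 5 = -6)
K(I) = 36*I (K(I) = -6*I*(-6) = 36*I)
r(40, 174) - K(L(-9)) = -90 - 36*(-2) = -90 - 1*(-72) = -90 + 72 = -18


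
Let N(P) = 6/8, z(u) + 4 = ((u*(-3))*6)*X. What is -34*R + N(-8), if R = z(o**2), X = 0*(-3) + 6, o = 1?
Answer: 15235/4 ≈ 3808.8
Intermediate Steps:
X = 6 (X = 0 + 6 = 6)
z(u) = -4 - 108*u (z(u) = -4 + ((u*(-3))*6)*6 = -4 + (-3*u*6)*6 = -4 - 18*u*6 = -4 - 108*u)
R = -112 (R = -4 - 108*1**2 = -4 - 108*1 = -4 - 108 = -112)
N(P) = 3/4 (N(P) = 6*(1/8) = 3/4)
-34*R + N(-8) = -34*(-112) + 3/4 = 3808 + 3/4 = 15235/4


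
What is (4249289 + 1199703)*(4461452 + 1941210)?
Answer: 34888054016704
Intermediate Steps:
(4249289 + 1199703)*(4461452 + 1941210) = 5448992*6402662 = 34888054016704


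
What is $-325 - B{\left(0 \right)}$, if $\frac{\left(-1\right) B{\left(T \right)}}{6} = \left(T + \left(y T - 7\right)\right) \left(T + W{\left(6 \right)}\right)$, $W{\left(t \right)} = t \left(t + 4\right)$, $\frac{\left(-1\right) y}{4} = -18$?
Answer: $-2845$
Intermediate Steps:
$y = 72$ ($y = \left(-4\right) \left(-18\right) = 72$)
$W{\left(t \right)} = t \left(4 + t\right)$
$B{\left(T \right)} = - 6 \left(-7 + 73 T\right) \left(60 + T\right)$ ($B{\left(T \right)} = - 6 \left(T + \left(72 T - 7\right)\right) \left(T + 6 \left(4 + 6\right)\right) = - 6 \left(T + \left(-7 + 72 T\right)\right) \left(T + 6 \cdot 10\right) = - 6 \left(-7 + 73 T\right) \left(T + 60\right) = - 6 \left(-7 + 73 T\right) \left(60 + T\right)$)
$-325 - B{\left(0 \right)} = -325 - \left(2520 - 0 - 438 \cdot 0^{2}\right) = -325 - \left(2520 + 0 - 0\right) = -325 - \left(2520 + 0 + 0\right) = -325 - 2520 = -2845$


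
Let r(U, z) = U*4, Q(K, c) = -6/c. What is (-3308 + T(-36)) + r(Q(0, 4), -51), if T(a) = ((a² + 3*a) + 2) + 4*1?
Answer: -2120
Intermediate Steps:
r(U, z) = 4*U
T(a) = 6 + a² + 3*a (T(a) = (2 + a² + 3*a) + 4 = 6 + a² + 3*a)
(-3308 + T(-36)) + r(Q(0, 4), -51) = (-3308 + (6 + (-36)² + 3*(-36))) + 4*(-6/4) = (-3308 + (6 + 1296 - 108)) + 4*(-6*¼) = (-3308 + 1194) + 4*(-3/2) = -2114 - 6 = -2120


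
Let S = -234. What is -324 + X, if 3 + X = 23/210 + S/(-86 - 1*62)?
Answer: -1263827/3885 ≈ -325.31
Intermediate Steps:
X = -5087/3885 (X = -3 + (23/210 - 234/(-86 - 1*62)) = -3 + (23*(1/210) - 234/(-86 - 62)) = -3 + (23/210 - 234/(-148)) = -3 + (23/210 - 234*(-1/148)) = -3 + (23/210 + 117/74) = -3 + 6568/3885 = -5087/3885 ≈ -1.3094)
-324 + X = -324 - 5087/3885 = -1263827/3885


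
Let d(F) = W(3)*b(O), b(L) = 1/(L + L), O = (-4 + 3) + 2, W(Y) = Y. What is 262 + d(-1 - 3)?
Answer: 527/2 ≈ 263.50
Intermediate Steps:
O = 1 (O = -1 + 2 = 1)
b(L) = 1/(2*L)
d(F) = 3/2 (d(F) = 3*((1/2)/1) = 3*((1/2)*1) = 3*(1/2) = 3/2)
262 + d(-1 - 3) = 262 + 3/2 = 527/2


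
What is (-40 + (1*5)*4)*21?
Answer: -420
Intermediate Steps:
(-40 + (1*5)*4)*21 = (-40 + 5*4)*21 = (-40 + 20)*21 = -20*21 = -420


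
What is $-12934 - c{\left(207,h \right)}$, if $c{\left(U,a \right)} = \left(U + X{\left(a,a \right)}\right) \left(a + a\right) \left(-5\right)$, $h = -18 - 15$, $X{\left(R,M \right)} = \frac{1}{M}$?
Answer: $-81234$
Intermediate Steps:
$h = -33$
$c{\left(U,a \right)} = - 10 a \left(U + \frac{1}{a}\right)$ ($c{\left(U,a \right)} = \left(U + \frac{1}{a}\right) \left(a + a\right) \left(-5\right) = \left(U + \frac{1}{a}\right) 2 a \left(-5\right) = 2 a \left(U + \frac{1}{a}\right) \left(-5\right) = - 10 a \left(U + \frac{1}{a}\right)$)
$-12934 - c{\left(207,h \right)} = -12934 - \left(-10 - 2070 \left(-33\right)\right) = -12934 - \left(-10 + 68310\right) = -12934 - 68300 = -81234$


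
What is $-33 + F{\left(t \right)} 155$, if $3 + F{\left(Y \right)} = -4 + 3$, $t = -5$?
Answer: $-653$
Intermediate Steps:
$F{\left(Y \right)} = -4$ ($F{\left(Y \right)} = -3 + \left(-4 + 3\right) = -3 - 1 = -4$)
$-33 + F{\left(t \right)} 155 = -33 - 620 = -653$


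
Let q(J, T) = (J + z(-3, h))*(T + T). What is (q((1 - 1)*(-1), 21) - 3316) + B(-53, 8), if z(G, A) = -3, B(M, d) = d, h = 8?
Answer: -3434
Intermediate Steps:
q(J, T) = 2*T*(-3 + J) (q(J, T) = (J - 3)*(T + T) = (-3 + J)*(2*T) = 2*T*(-3 + J))
(q((1 - 1)*(-1), 21) - 3316) + B(-53, 8) = (2*21*(-3 + (1 - 1)*(-1)) - 3316) + 8 = (2*21*(-3 + 0*(-1)) - 3316) + 8 = (2*21*(-3 + 0) - 3316) + 8 = (2*21*(-3) - 3316) + 8 = (-126 - 3316) + 8 = -3442 + 8 = -3434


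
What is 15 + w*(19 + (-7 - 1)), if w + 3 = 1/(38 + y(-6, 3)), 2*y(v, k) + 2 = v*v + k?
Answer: -2012/113 ≈ -17.805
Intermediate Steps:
y(v, k) = -1 + k/2 + v²/2 (y(v, k) = -1 + (v*v + k)/2 = -1 + (v² + k)/2 = -1 + (k + v²)/2 = -1 + (k/2 + v²/2) = -1 + k/2 + v²/2)
w = -337/113 (w = -3 + 1/(38 + (-1 + (½)*3 + (½)*(-6)²)) = -3 + 1/(38 + (-1 + 3/2 + (½)*36)) = -3 + 1/(38 + (-1 + 3/2 + 18)) = -3 + 1/(38 + 37/2) = -3 + 1/(113/2) = -3 + 2/113 = -337/113 ≈ -2.9823)
15 + w*(19 + (-7 - 1)) = 15 - 337*(19 + (-7 - 1))/113 = 15 - 337*(19 - 8)/113 = 15 - 337/113*11 = 15 - 3707/113 = -2012/113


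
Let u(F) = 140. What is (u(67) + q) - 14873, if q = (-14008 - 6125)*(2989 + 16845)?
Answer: -399332655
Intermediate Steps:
q = -399317922 (q = -20133*19834 = -399317922)
(u(67) + q) - 14873 = (140 - 399317922) - 14873 = -399317782 - 14873 = -399332655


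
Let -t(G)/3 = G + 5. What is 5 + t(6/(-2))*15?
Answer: -85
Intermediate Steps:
t(G) = -15 - 3*G (t(G) = -3*(G + 5) = -3*(5 + G) = -15 - 3*G)
5 + t(6/(-2))*15 = 5 + (-15 - 18/(-2))*15 = 5 + (-15 - 18*(-1)/2)*15 = 5 + (-15 - 3*(-3))*15 = 5 + (-15 + 9)*15 = 5 - 6*15 = 5 - 90 = -85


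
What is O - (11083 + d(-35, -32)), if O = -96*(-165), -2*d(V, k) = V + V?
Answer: 4722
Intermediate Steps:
d(V, k) = -V (d(V, k) = -(V + V)/2 = -V)
O = 15840
O - (11083 + d(-35, -32)) = 15840 - (11083 - 1*(-35)) = 15840 - (11083 + 35) = 15840 - 1*11118 = 15840 - 11118 = 4722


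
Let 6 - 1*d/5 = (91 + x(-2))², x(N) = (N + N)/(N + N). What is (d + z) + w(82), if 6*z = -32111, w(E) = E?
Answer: -285359/6 ≈ -47560.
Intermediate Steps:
x(N) = 1 (x(N) = (2*N)/((2*N)) = (2*N)*(1/(2*N)) = 1)
d = -42290 (d = 30 - 5*(91 + 1)² = 30 - 5*92² = 30 - 5*8464 = 30 - 42320 = -42290)
z = -32111/6 (z = (⅙)*(-32111) = -32111/6 ≈ -5351.8)
(d + z) + w(82) = (-42290 - 32111/6) + 82 = -285851/6 + 82 = -285359/6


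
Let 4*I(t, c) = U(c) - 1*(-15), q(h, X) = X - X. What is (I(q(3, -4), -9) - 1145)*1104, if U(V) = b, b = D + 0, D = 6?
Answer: -1258284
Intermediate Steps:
b = 6 (b = 6 + 0 = 6)
U(V) = 6
q(h, X) = 0
I(t, c) = 21/4 (I(t, c) = (6 - 1*(-15))/4 = (6 + 15)/4 = (¼)*21 = 21/4)
(I(q(3, -4), -9) - 1145)*1104 = (21/4 - 1145)*1104 = -4559/4*1104 = -1258284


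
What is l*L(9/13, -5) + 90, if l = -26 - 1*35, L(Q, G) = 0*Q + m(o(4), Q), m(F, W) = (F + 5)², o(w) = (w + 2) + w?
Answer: -13635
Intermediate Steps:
o(w) = 2 + 2*w (o(w) = (2 + w) + w = 2 + 2*w)
m(F, W) = (5 + F)²
L(Q, G) = 225 (L(Q, G) = 0*Q + (5 + (2 + 2*4))² = 0 + (5 + (2 + 8))² = 0 + (5 + 10)² = 0 + 15² = 0 + 225 = 225)
l = -61 (l = -26 - 35 = -61)
l*L(9/13, -5) + 90 = -61*225 + 90 = -13725 + 90 = -13635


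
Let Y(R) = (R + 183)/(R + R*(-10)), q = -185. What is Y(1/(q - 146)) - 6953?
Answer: -2005/9 ≈ -222.78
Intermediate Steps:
Y(R) = -(183 + R)/(9*R) (Y(R) = (183 + R)/(R - 10*R) = (183 + R)/((-9*R)) = (183 + R)*(-1/(9*R)) = -(183 + R)/(9*R))
Y(1/(q - 146)) - 6953 = (-183 - 1/(-185 - 146))/(9*(1/(-185 - 146))) - 6953 = (-183 - 1/(-331))/(9*(1/(-331))) - 6953 = (-183 - 1*(-1/331))/(9*(-1/331)) - 6953 = (1/9)*(-331)*(-183 + 1/331) - 6953 = (1/9)*(-331)*(-60572/331) - 6953 = 60572/9 - 6953 = -2005/9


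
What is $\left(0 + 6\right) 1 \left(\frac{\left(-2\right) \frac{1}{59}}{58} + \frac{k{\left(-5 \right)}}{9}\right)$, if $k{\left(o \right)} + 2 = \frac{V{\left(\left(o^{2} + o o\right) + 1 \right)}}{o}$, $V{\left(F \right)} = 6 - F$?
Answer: $\frac{23936}{5133} \approx 4.6632$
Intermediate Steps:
$k{\left(o \right)} = -2 + \frac{5 - 2 o^{2}}{o}$ ($k{\left(o \right)} = -2 + \frac{6 - \left(\left(o^{2} + o o\right) + 1\right)}{o} = -2 + \frac{6 - \left(\left(o^{2} + o^{2}\right) + 1\right)}{o} = -2 + \frac{6 - \left(2 o^{2} + 1\right)}{o} = -2 + \frac{6 - \left(1 + 2 o^{2}\right)}{o} = -2 + \frac{5 - 2 o^{2}}{o}$)
$\left(0 + 6\right) 1 \left(\frac{\left(-2\right) \frac{1}{59}}{58} + \frac{k{\left(-5 \right)}}{9}\right) = \left(0 + 6\right) 1 \left(\frac{\left(-2\right) \frac{1}{59}}{58} + \frac{-2 - -10 + \frac{5}{-5}}{9}\right) = 6 \cdot 1 \left(\left(-2\right) \frac{1}{59} \cdot \frac{1}{58} + \left(-2 + 10 + 5 \left(- \frac{1}{5}\right)\right) \frac{1}{9}\right) = 6 \left(\left(- \frac{2}{59}\right) \frac{1}{58} + \left(-2 + 10 - 1\right) \frac{1}{9}\right) = 6 \left(- \frac{1}{1711} + 7 \cdot \frac{1}{9}\right) = 6 \left(- \frac{1}{1711} + \frac{7}{9}\right) = 6 \cdot \frac{11968}{15399} = \frac{23936}{5133}$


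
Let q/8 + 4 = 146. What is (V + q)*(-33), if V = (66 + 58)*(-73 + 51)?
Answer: 52536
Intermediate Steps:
q = 1136 (q = -32 + 8*146 = -32 + 1168 = 1136)
V = -2728 (V = 124*(-22) = -2728)
(V + q)*(-33) = (-2728 + 1136)*(-33) = -1592*(-33) = 52536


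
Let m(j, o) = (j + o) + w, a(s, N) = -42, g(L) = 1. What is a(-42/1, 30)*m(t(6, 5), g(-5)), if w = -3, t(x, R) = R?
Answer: -126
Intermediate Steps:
m(j, o) = -3 + j + o (m(j, o) = (j + o) - 3 = -3 + j + o)
a(-42/1, 30)*m(t(6, 5), g(-5)) = -42*(-3 + 5 + 1) = -42*3 = -126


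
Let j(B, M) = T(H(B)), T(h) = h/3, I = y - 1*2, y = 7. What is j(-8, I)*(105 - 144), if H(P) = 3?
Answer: -39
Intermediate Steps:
I = 5 (I = 7 - 1*2 = 7 - 2 = 5)
T(h) = h/3 (T(h) = h*(1/3) = h/3)
j(B, M) = 1 (j(B, M) = (1/3)*3 = 1)
j(-8, I)*(105 - 144) = 1*(105 - 144) = 1*(-39) = -39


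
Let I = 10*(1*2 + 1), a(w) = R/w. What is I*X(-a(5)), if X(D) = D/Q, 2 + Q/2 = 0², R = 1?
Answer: 3/2 ≈ 1.5000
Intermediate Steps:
a(w) = 1/w
Q = -4 (Q = -4 + 2*0² = -4 + 2*0 = -4 + 0 = -4)
X(D) = -D/4 (X(D) = D/(-4) = D*(-¼) = -D/4)
I = 30 (I = 10*(2 + 1) = 10*3 = 30)
I*X(-a(5)) = 30*(-(-1)/(4*5)) = 30*(-¼*(-⅕)) = 30*(1/20) = 3/2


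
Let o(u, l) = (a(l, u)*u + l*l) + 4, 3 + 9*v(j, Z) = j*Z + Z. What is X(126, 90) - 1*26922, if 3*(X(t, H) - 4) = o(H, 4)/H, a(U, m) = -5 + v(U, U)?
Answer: -726812/27 ≈ -26919.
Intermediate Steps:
v(j, Z) = -⅓ + Z/9 + Z*j/9 (v(j, Z) = -⅓ + (j*Z + Z)/9 = -⅓ + (Z*j + Z)/9 = -⅓ + (Z + Z*j)/9 = -⅓ + (Z/9 + Z*j/9) = -⅓ + Z/9 + Z*j/9)
a(U, m) = -16/3 + U/9 + U²/9 (a(U, m) = -5 + (-⅓ + U/9 + U*U/9) = -5 + (-⅓ + U/9 + U²/9) = -16/3 + U/9 + U²/9)
o(u, l) = 4 + l² + u*(-16/3 + l/9 + l²/9) (o(u, l) = ((-16/3 + l/9 + l²/9)*u + l*l) + 4 = (u*(-16/3 + l/9 + l²/9) + l²) + 4 = (l² + u*(-16/3 + l/9 + l²/9)) + 4 = 4 + l² + u*(-16/3 + l/9 + l²/9))
X(t, H) = 4 + (20 - 28*H/9)/(3*H) (X(t, H) = 4 + ((4 + 4² + H*(-48 + 4 + 4²)/9)/H)/3 = 4 + ((4 + 16 + H*(-48 + 4 + 16)/9)/H)/3 = 4 + ((4 + 16 + (⅑)*H*(-28))/H)/3 = 4 + ((4 + 16 - 28*H/9)/H)/3 = 4 + ((20 - 28*H/9)/H)/3 = 4 + (20 - 28*H/9)/(3*H))
X(126, 90) - 1*26922 = (20/27)*(9 + 4*90)/90 - 1*26922 = (20/27)*(1/90)*(9 + 360) - 26922 = (20/27)*(1/90)*369 - 26922 = 82/27 - 26922 = -726812/27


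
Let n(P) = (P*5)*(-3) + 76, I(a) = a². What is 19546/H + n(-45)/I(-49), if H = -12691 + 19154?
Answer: 51783659/15517663 ≈ 3.3371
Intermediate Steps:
H = 6463
n(P) = 76 - 15*P (n(P) = (5*P)*(-3) + 76 = -15*P + 76 = 76 - 15*P)
19546/H + n(-45)/I(-49) = 19546/6463 + (76 - 15*(-45))/((-49)²) = 19546*(1/6463) + (76 + 675)/2401 = 19546/6463 + 751*(1/2401) = 19546/6463 + 751/2401 = 51783659/15517663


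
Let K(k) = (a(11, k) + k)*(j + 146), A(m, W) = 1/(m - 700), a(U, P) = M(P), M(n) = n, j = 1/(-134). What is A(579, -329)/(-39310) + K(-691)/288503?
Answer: -64298639815129/91941916103510 ≈ -0.69934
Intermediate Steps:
j = -1/134 ≈ -0.0074627
a(U, P) = P
A(m, W) = 1/(-700 + m)
K(k) = 19563*k/67 (K(k) = (k + k)*(-1/134 + 146) = (2*k)*(19563/134) = 19563*k/67)
A(579, -329)/(-39310) + K(-691)/288503 = 1/((-700 + 579)*(-39310)) + ((19563/67)*(-691))/288503 = -1/39310/(-121) - 13518033/67*1/288503 = -1/121*(-1/39310) - 13518033/19329701 = 1/4756510 - 13518033/19329701 = -64298639815129/91941916103510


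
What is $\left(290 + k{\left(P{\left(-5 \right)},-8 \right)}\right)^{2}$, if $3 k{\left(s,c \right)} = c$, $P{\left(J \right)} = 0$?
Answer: $\frac{743044}{9} \approx 82561.0$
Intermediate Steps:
$k{\left(s,c \right)} = \frac{c}{3}$
$\left(290 + k{\left(P{\left(-5 \right)},-8 \right)}\right)^{2} = \left(290 + \frac{1}{3} \left(-8\right)\right)^{2} = \left(290 - \frac{8}{3}\right)^{2} = \left(\frac{862}{3}\right)^{2} = \frac{743044}{9}$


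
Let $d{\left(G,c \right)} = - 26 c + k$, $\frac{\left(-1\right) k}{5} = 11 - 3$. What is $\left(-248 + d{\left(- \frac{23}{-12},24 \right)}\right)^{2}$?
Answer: $831744$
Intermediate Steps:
$k = -40$ ($k = - 5 \left(11 - 3\right) = \left(-5\right) 8 = -40$)
$d{\left(G,c \right)} = -40 - 26 c$ ($d{\left(G,c \right)} = - 26 c - 40 = -40 - 26 c$)
$\left(-248 + d{\left(- \frac{23}{-12},24 \right)}\right)^{2} = \left(-248 - 664\right)^{2} = \left(-912\right)^{2} = 831744$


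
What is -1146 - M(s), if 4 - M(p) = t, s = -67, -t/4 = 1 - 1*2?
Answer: -1146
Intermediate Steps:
t = 4 (t = -4*(1 - 1*2) = -4*(1 - 2) = -4*(-1) = 4)
M(p) = 0 (M(p) = 4 - 1*4 = 4 - 4 = 0)
-1146 - M(s) = -1146 - 1*0 = -1146 + 0 = -1146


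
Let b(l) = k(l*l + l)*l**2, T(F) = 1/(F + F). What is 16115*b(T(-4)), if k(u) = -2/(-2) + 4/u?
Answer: -4012635/448 ≈ -8956.8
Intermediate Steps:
T(F) = 1/(2*F)
k(u) = 1 + 4/u (k(u) = -2*(-1/2) + 4/u = 1 + 4/u)
b(l) = l**2*(4 + l + l**2)/(l + l**2) (b(l) = ((4 + (l*l + l))/(l*l + l))*l**2 = ((4 + (l**2 + l))/(l**2 + l))*l**2 = ((4 + (l + l**2))/(l + l**2))*l**2 = ((4 + l + l**2)/(l + l**2))*l**2 = l**2*(4 + l + l**2)/(l + l**2))
16115*b(T(-4)) = 16115*(((1/2)/(-4))*(4 + ((1/2)/(-4))*(1 + (1/2)/(-4)))/(1 + (1/2)/(-4))) = 16115*(((1/2)*(-1/4))*(4 + ((1/2)*(-1/4))*(1 + (1/2)*(-1/4)))/(1 + (1/2)*(-1/4))) = 16115*(-(4 - (1 - 1/8)/8)/(8*(1 - 1/8))) = 16115*(-(4 - 1/8*7/8)/(8*7/8)) = 16115*(-1/8*8/7*(4 - 7/64)) = 16115*(-1/8*8/7*249/64) = 16115*(-249/448) = -4012635/448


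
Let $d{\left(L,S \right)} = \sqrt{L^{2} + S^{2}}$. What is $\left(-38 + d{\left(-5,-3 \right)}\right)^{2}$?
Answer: $\left(38 - \sqrt{34}\right)^{2} \approx 1034.8$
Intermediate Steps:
$\left(-38 + d{\left(-5,-3 \right)}\right)^{2} = \left(-38 + \sqrt{\left(-5\right)^{2} + \left(-3\right)^{2}}\right)^{2} = \left(-38 + \sqrt{25 + 9}\right)^{2} = \left(-38 + \sqrt{34}\right)^{2}$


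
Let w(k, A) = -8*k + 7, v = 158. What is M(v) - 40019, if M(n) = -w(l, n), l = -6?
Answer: -40074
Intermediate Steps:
w(k, A) = 7 - 8*k
M(n) = -55 (M(n) = -(7 - 8*(-6)) = -(7 + 48) = -1*55 = -55)
M(v) - 40019 = -55 - 40019 = -40074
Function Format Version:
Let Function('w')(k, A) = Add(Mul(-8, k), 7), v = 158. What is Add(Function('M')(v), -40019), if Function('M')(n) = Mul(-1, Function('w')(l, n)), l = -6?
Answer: -40074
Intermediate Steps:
Function('w')(k, A) = Add(7, Mul(-8, k))
Function('M')(n) = -55 (Function('M')(n) = Mul(-1, Add(7, Mul(-8, -6))) = Mul(-1, Add(7, 48)) = Mul(-1, 55) = -55)
Add(Function('M')(v), -40019) = Add(-55, -40019) = -40074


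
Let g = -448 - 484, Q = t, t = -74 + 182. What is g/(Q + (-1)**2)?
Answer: -932/109 ≈ -8.5505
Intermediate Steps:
t = 108
Q = 108
g = -932
g/(Q + (-1)**2) = -932/(108 + (-1)**2) = -932/(108 + 1) = -932/109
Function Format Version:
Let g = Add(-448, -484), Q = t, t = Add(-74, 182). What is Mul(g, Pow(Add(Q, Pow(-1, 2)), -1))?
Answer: Rational(-932, 109) ≈ -8.5505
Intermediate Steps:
t = 108
Q = 108
g = -932
Mul(g, Pow(Add(Q, Pow(-1, 2)), -1)) = Mul(-932, Pow(Add(108, Pow(-1, 2)), -1)) = Mul(-932, Pow(Add(108, 1), -1)) = Mul(-932, Pow(109, -1)) = Mul(-932, Rational(1, 109)) = Rational(-932, 109)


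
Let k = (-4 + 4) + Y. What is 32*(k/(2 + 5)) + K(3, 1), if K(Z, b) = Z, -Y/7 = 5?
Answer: -157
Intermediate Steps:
Y = -35 (Y = -7*5 = -35)
k = -35 (k = (-4 + 4) - 35 = 0 - 35 = -35)
32*(k/(2 + 5)) + K(3, 1) = 32*(-35/(2 + 5)) + 3 = 32*(-35/7) + 3 = 32*(-35*⅐) + 3 = 32*(-5) + 3 = -160 + 3 = -157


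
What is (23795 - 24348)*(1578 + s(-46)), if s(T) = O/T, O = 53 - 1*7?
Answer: -872081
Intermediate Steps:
O = 46 (O = 53 - 7 = 46)
s(T) = 46/T
(23795 - 24348)*(1578 + s(-46)) = (23795 - 24348)*(1578 + 46/(-46)) = -553*(1578 + 46*(-1/46)) = -553*(1578 - 1) = -553*1577 = -872081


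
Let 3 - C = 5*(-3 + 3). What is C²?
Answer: 9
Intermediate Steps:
C = 3 (C = 3 - 5*(-3 + 3) = 3 - 5*0 = 3 - 1*0 = 3 + 0 = 3)
C² = 3² = 9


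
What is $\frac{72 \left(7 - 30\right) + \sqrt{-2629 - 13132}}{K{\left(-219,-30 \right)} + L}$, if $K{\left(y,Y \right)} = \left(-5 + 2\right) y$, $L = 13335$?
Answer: $- \frac{69}{583} + \frac{i \sqrt{15761}}{13992} \approx -0.11835 + 0.0089725 i$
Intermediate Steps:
$K{\left(y,Y \right)} = - 3 y$
$\frac{72 \left(7 - 30\right) + \sqrt{-2629 - 13132}}{K{\left(-219,-30 \right)} + L} = \frac{72 \left(7 - 30\right) + \sqrt{-2629 - 13132}}{\left(-3\right) \left(-219\right) + 13335} = \frac{72 \left(-23\right) + \sqrt{-15761}}{657 + 13335} = \frac{-1656 + i \sqrt{15761}}{13992} = \left(-1656 + i \sqrt{15761}\right) \frac{1}{13992} = - \frac{69}{583} + \frac{i \sqrt{15761}}{13992}$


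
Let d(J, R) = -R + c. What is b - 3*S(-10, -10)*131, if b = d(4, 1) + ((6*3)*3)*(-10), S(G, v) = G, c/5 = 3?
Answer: 3404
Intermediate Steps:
c = 15 (c = 5*3 = 15)
d(J, R) = 15 - R (d(J, R) = -R + 15 = 15 - R)
b = -526 (b = (15 - 1*1) + ((6*3)*3)*(-10) = (15 - 1) + (18*3)*(-10) = 14 + 54*(-10) = 14 - 540 = -526)
b - 3*S(-10, -10)*131 = -526 - 3*(-10)*131 = -526 + 30*131 = -526 + 3930 = 3404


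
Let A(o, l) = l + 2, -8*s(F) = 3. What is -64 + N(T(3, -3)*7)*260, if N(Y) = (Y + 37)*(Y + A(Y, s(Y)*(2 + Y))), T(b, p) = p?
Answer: -49464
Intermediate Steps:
s(F) = -3/8 (s(F) = -⅛*3 = -3/8)
A(o, l) = 2 + l
N(Y) = (37 + Y)*(5/4 + 5*Y/8) (N(Y) = (Y + 37)*(Y + (2 - 3*(2 + Y)/8)) = (37 + Y)*(Y + (2 + (-¾ - 3*Y/8))) = (37 + Y)*(Y + (5/4 - 3*Y/8)) = (37 + Y)*(5/4 + 5*Y/8))
-64 + N(T(3, -3)*7)*260 = -64 + (185/4 + 5*(-3*7)²/8 + 195*(-3*7)/8)*260 = -64 + (185/4 + (5/8)*(-21)² + (195/8)*(-21))*260 = -64 + (185/4 + (5/8)*441 - 4095/8)*260 = -64 + (185/4 + 2205/8 - 4095/8)*260 = -64 - 190*260 = -64 - 49400 = -49464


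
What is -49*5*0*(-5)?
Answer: 0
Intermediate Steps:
-49*5*0*(-5) = -0*(-5) = -49*0 = 0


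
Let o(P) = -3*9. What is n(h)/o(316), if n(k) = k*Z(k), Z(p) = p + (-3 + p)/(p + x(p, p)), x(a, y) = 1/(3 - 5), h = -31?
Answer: -58435/1701 ≈ -34.353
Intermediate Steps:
x(a, y) = -1/2 (x(a, y) = 1/(-2) = -1/2)
Z(p) = p + (-3 + p)/(-1/2 + p) (Z(p) = p + (-3 + p)/(p - 1/2) = p + (-3 + p)/(-1/2 + p))
o(P) = -27
n(k) = k*(-6 + k + 2*k**2)/(-1 + 2*k) (n(k) = k*((-6 + k + 2*k**2)/(-1 + 2*k)) = k*(-6 + k + 2*k**2)/(-1 + 2*k))
n(h)/o(316) = -31*(-6 - 31 + 2*(-31)**2)/(-1 + 2*(-31))/(-27) = -31*(-6 - 31 + 2*961)/(-1 - 62)*(-1/27) = -31*(-6 - 31 + 1922)/(-63)*(-1/27) = -31*(-1/63)*1885*(-1/27) = (58435/63)*(-1/27) = -58435/1701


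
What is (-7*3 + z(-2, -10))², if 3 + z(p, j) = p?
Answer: 676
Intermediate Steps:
z(p, j) = -3 + p
(-7*3 + z(-2, -10))² = (-7*3 + (-3 - 2))² = (-21 - 5)² = (-26)² = 676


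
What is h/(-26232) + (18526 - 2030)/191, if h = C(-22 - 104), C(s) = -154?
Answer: 216376243/2505156 ≈ 86.372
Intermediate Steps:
h = -154
h/(-26232) + (18526 - 2030)/191 = -154/(-26232) + (18526 - 2030)/191 = -154*(-1/26232) + 16496*(1/191) = 77/13116 + 16496/191 = 216376243/2505156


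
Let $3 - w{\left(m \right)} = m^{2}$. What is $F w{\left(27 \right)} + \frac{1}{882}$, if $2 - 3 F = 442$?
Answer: $\frac{93915361}{882} \approx 1.0648 \cdot 10^{5}$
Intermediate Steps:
$w{\left(m \right)} = 3 - m^{2}$
$F = - \frac{440}{3}$ ($F = \frac{2}{3} - \frac{442}{3} = - \frac{440}{3} \approx -146.67$)
$F w{\left(27 \right)} + \frac{1}{882} = - \frac{440 \left(3 - 27^{2}\right)}{3} + \frac{1}{882} = - \frac{440 \left(3 - 729\right)}{3} + \frac{1}{882} = \left(- \frac{440}{3}\right) \left(-726\right) + \frac{1}{882} = 106480 + \frac{1}{882} = \frac{93915361}{882}$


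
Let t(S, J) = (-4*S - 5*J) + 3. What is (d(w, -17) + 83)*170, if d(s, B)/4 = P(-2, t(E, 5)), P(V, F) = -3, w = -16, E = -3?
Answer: 12070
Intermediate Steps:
t(S, J) = 3 - 5*J - 4*S (t(S, J) = (-5*J - 4*S) + 3 = 3 - 5*J - 4*S)
d(s, B) = -12 (d(s, B) = 4*(-3) = -12)
(d(w, -17) + 83)*170 = (-12 + 83)*170 = 71*170 = 12070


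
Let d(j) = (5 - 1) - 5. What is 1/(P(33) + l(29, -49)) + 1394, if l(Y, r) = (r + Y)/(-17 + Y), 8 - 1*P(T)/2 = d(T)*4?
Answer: 93401/67 ≈ 1394.0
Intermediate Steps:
d(j) = -1 (d(j) = 4 - 5 = -1)
P(T) = 24 (P(T) = 16 - (-2)*4 = 16 - 2*(-4) = 16 + 8 = 24)
l(Y, r) = (Y + r)/(-17 + Y)
1/(P(33) + l(29, -49)) + 1394 = 1/(24 + (29 - 49)/(-17 + 29)) + 1394 = 1/(24 - 20/12) + 1394 = 1/(24 + (1/12)*(-20)) + 1394 = 1/(24 - 5/3) + 1394 = 1/(67/3) + 1394 = 3/67 + 1394 = 93401/67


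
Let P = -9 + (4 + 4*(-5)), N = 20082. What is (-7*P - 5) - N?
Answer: -19912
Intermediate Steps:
P = -25 (P = -9 + (4 - 20) = -9 - 16 = -25)
(-7*P - 5) - N = (-7*(-25) - 5) - 1*20082 = (175 - 5) - 20082 = 170 - 20082 = -19912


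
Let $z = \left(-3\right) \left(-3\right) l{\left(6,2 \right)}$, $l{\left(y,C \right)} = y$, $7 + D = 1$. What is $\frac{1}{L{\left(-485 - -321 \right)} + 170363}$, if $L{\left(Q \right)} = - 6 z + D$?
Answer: $\frac{1}{170033} \approx 5.8812 \cdot 10^{-6}$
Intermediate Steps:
$D = -6$ ($D = -7 + 1 = -6$)
$z = 54$ ($z = \left(-3\right) \left(-3\right) 6 = 9 \cdot 6 = 54$)
$L{\left(Q \right)} = -330$ ($L{\left(Q \right)} = \left(-6\right) 54 - 6 = -324 - 6 = -330$)
$\frac{1}{L{\left(-485 - -321 \right)} + 170363} = \frac{1}{-330 + 170363} = \frac{1}{170033}$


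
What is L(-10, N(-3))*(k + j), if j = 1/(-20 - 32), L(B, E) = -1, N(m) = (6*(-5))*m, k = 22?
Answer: -1143/52 ≈ -21.981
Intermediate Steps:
N(m) = -30*m
j = -1/52 (j = 1/(-52) = -1/52 ≈ -0.019231)
L(-10, N(-3))*(k + j) = -(22 - 1/52) = -1*1143/52 = -1143/52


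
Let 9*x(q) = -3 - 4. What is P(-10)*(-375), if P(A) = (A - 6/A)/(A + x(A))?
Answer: -31725/97 ≈ -327.06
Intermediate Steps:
x(q) = -7/9 (x(q) = (-3 - 4)/9 = (⅑)*(-7) = -7/9)
P(A) = (A - 6/A)/(-7/9 + A) (P(A) = (A - 6/A)/(A - 7/9) = (A - 6/A)/(-7/9 + A))
P(-10)*(-375) = (9*(-6 + (-10)²)/(-10*(-7 + 9*(-10))))*(-375) = (9*(-⅒)*(-6 + 100)/(-7 - 90))*(-375) = (9*(-⅒)*94/(-97))*(-375) = (9*(-⅒)*(-1/97)*94)*(-375) = (423/485)*(-375) = -31725/97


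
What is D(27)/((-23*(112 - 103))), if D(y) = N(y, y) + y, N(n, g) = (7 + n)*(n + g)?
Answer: -9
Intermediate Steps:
N(n, g) = (7 + n)*(g + n)
D(y) = 2*y² + 15*y (D(y) = (y² + 7*y + 7*y + y*y) + y = (y² + 7*y + 7*y + y²) + y = (2*y² + 14*y) + y = 2*y² + 15*y)
D(27)/((-23*(112 - 103))) = (27*(15 + 2*27))/((-23*(112 - 103))) = (27*(15 + 54))/((-23*9)) = (27*69)/(-207) = 1863*(-1/207) = -9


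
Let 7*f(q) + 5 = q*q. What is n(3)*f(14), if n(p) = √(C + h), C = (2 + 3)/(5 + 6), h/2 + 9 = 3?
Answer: 191*I*√1397/77 ≈ 92.713*I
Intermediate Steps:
h = -12 (h = -18 + 2*3 = -18 + 6 = -12)
f(q) = -5/7 + q²/7 (f(q) = -5/7 + (q*q)/7 = -5/7 + q²/7)
C = 5/11 ≈ 0.45455
n(p) = I*√1397/11 (n(p) = √(5/11 - 12) = √(-127/11) = I*√1397/11)
n(3)*f(14) = (I*√1397/11)*(-5/7 + (⅐)*14²) = (I*√1397/11)*(-5/7 + (⅐)*196) = (I*√1397/11)*(-5/7 + 28) = (I*√1397/11)*(191/7) = 191*I*√1397/77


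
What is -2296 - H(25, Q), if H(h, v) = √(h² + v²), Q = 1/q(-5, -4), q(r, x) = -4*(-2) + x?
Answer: -2296 - √10001/4 ≈ -2321.0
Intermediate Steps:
q(r, x) = 8 + x
Q = ¼ (Q = 1/(8 - 4) = 1/4 = ¼ ≈ 0.25000)
-2296 - H(25, Q) = -2296 - √(25² + (¼)²) = -2296 - √(625 + 1/16) = -2296 - √(10001/16) = -2296 - √10001/4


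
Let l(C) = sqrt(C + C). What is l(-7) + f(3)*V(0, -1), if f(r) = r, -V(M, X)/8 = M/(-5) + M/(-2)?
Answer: I*sqrt(14) ≈ 3.7417*I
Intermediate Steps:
V(M, X) = 28*M/5 (V(M, X) = -8*(M/(-5) + M/(-2)) = -8*(M*(-1/5) + M*(-1/2)) = -8*(-M/5 - M/2) = -(-28)*M/5 = 28*M/5)
l(C) = sqrt(2)*sqrt(C) (l(C) = sqrt(2*C) = sqrt(2)*sqrt(C))
l(-7) + f(3)*V(0, -1) = sqrt(2)*sqrt(-7) + 3*((28/5)*0) = sqrt(2)*(I*sqrt(7)) + 3*0 = I*sqrt(14) + 0 = I*sqrt(14)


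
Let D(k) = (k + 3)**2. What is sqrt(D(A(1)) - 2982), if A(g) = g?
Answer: I*sqrt(2966) ≈ 54.461*I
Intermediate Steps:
D(k) = (3 + k)**2
sqrt(D(A(1)) - 2982) = sqrt((3 + 1)**2 - 2982) = sqrt(4**2 - 2982) = sqrt(16 - 2982) = sqrt(-2966) = I*sqrt(2966)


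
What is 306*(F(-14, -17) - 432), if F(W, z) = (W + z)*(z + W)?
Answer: 161874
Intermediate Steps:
F(W, z) = (W + z)² (F(W, z) = (W + z)*(W + z) = (W + z)²)
306*(F(-14, -17) - 432) = 306*((-14 - 17)² - 432) = 306*((-31)² - 432) = 306*(961 - 432) = 306*529 = 161874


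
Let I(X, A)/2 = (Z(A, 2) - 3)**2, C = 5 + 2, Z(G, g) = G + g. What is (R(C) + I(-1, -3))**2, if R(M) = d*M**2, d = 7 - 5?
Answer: 16900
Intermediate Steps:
d = 2
C = 7
R(M) = 2*M**2
I(X, A) = 2*(-1 + A)**2 (I(X, A) = 2*((A + 2) - 3)**2 = 2*((2 + A) - 3)**2 = 2*(-1 + A)**2)
(R(C) + I(-1, -3))**2 = (2*7**2 + 2*(-1 - 3)**2)**2 = (2*49 + 2*(-4)**2)**2 = (98 + 2*16)**2 = (98 + 32)**2 = 130**2 = 16900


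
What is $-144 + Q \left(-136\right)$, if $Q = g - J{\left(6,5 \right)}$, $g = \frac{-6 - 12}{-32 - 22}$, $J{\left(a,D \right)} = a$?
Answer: $\frac{1880}{3} \approx 626.67$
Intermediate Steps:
$g = \frac{1}{3}$ ($g = - \frac{18}{-54} = \left(-18\right) \left(- \frac{1}{54}\right) = \frac{1}{3} \approx 0.33333$)
$Q = - \frac{17}{3}$ ($Q = \frac{1}{3} - 6 = - \frac{17}{3} \approx -5.6667$)
$-144 + Q \left(-136\right) = -144 - - \frac{2312}{3} = -144 + \frac{2312}{3} = \frac{1880}{3}$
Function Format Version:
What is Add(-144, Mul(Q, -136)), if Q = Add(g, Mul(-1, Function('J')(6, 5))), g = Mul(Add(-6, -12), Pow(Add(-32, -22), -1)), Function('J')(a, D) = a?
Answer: Rational(1880, 3) ≈ 626.67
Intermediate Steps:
g = Rational(1, 3) (g = Mul(-18, Pow(-54, -1)) = Mul(-18, Rational(-1, 54)) = Rational(1, 3) ≈ 0.33333)
Q = Rational(-17, 3) (Q = Add(Rational(1, 3), Mul(-1, 6)) = Add(Rational(1, 3), -6) = Rational(-17, 3) ≈ -5.6667)
Add(-144, Mul(Q, -136)) = Add(-144, Mul(Rational(-17, 3), -136)) = Add(-144, Rational(2312, 3)) = Rational(1880, 3)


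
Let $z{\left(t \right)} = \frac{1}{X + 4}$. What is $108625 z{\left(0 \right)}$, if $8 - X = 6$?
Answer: $\frac{108625}{6} \approx 18104.0$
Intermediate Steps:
$X = 2$ ($X = 8 - 6 = 2$)
$z{\left(t \right)} = \frac{1}{6}$ ($z{\left(t \right)} = \frac{1}{2 + 4} = \frac{1}{6}$)
$108625 z{\left(0 \right)} = 108625 \cdot \frac{1}{6} = \frac{108625}{6}$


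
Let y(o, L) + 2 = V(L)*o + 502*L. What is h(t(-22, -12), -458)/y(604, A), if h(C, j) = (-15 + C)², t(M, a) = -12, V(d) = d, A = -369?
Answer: -729/408116 ≈ -0.0017863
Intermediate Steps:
y(o, L) = -2 + 502*L + L*o (y(o, L) = -2 + (L*o + 502*L) = -2 + (502*L + L*o) = -2 + 502*L + L*o)
h(t(-22, -12), -458)/y(604, A) = (-15 - 12)²/(-2 + 502*(-369) - 369*604) = (-27)²/(-2 - 185238 - 222876) = 729/(-408116) = 729*(-1/408116) = -729/408116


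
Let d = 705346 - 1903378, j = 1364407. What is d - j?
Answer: -2562439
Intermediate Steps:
d = -1198032
d - j = -1198032 - 1*1364407 = -1198032 - 1364407 = -2562439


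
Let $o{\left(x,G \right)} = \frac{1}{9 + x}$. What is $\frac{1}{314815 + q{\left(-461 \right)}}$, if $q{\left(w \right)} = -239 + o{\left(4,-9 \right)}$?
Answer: $\frac{13}{4089489} \approx 3.1789 \cdot 10^{-6}$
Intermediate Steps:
$q{\left(w \right)} = - \frac{3106}{13}$ ($q{\left(w \right)} = -239 + \frac{1}{9 + 4} = -239 + \frac{1}{13} = - \frac{3106}{13}$)
$\frac{1}{314815 + q{\left(-461 \right)}} = \frac{1}{314815 - \frac{3106}{13}} = \frac{1}{\frac{4089489}{13}} = \frac{13}{4089489}$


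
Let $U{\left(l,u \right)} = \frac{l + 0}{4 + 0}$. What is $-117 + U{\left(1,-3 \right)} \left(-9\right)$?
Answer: $- \frac{477}{4} \approx -119.25$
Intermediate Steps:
$U{\left(l,u \right)} = \frac{l}{4}$
$-117 + U{\left(1,-3 \right)} \left(-9\right) = -117 + \frac{1}{4} \cdot 1 \left(-9\right) = -117 + \frac{1}{4} \left(-9\right) = -117 - \frac{9}{4} = - \frac{477}{4}$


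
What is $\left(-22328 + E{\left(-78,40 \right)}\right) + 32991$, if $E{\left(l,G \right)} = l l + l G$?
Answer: $13627$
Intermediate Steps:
$E{\left(l,G \right)} = l^{2} + G l$
$\left(-22328 + E{\left(-78,40 \right)}\right) + 32991 = \left(-22328 - 78 \left(40 - 78\right)\right) + 32991 = \left(-22328 - -2964\right) + 32991 = \left(-22328 + 2964\right) + 32991 = -19364 + 32991 = 13627$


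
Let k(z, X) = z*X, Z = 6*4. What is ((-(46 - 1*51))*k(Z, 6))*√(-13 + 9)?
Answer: 1440*I ≈ 1440.0*I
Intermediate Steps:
Z = 24
k(z, X) = X*z
((-(46 - 1*51))*k(Z, 6))*√(-13 + 9) = ((-(46 - 1*51))*(6*24))*√(-13 + 9) = (-(46 - 51)*144)*√(-4) = (-1*(-5)*144)*(2*I) = (5*144)*(2*I) = 720*(2*I) = 1440*I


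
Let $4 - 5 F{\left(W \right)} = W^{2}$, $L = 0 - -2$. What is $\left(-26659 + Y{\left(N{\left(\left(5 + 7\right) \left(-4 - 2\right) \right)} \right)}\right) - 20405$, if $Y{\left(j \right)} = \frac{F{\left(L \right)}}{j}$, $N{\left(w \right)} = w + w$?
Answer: $-47064$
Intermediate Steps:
$L = 2$ ($L = 0 + 2 = 2$)
$F{\left(W \right)} = \frac{4}{5} - \frac{W^{2}}{5}$
$N{\left(w \right)} = 2 w$
$Y{\left(j \right)} = 0$ ($Y{\left(j \right)} = \frac{\frac{4}{5} - \frac{2^{2}}{5}}{j} = \frac{\frac{4}{5} - \frac{4}{5}}{j} = \frac{0}{j} = 0$)
$\left(-26659 + Y{\left(N{\left(\left(5 + 7\right) \left(-4 - 2\right) \right)} \right)}\right) - 20405 = \left(-26659 + 0\right) - 20405 = -26659 - 20405 = -47064$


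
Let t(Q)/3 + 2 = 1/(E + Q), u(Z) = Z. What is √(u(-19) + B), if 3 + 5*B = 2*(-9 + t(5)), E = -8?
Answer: I*√26 ≈ 5.099*I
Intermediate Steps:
t(Q) = -6 + 3/(-8 + Q)
B = -7 (B = -⅗ + (2*(-9 + 3*(17 - 2*5)/(-8 + 5)))/5 = -⅗ + (2*(-9 + 3*(17 - 10)/(-3)))/5 = -⅗ + (2*(-9 + 3*(-⅓)*7))/5 = -⅗ + (2*(-9 - 7))/5 = -⅗ + (2*(-16))/5 = -⅗ + (⅕)*(-32) = -⅗ - 32/5 = -7)
√(u(-19) + B) = √(-19 - 7) = √(-26) = I*√26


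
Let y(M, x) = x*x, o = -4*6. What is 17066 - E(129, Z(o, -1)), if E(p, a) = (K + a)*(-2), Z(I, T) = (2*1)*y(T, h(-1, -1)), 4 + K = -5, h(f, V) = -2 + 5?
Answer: 17084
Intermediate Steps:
o = -24
h(f, V) = 3
y(M, x) = x²
K = -9 (K = -4 - 5 = -9)
Z(I, T) = 18 (Z(I, T) = (2*1)*3² = 2*9 = 18)
E(p, a) = 18 - 2*a (E(p, a) = (-9 + a)*(-2) = 18 - 2*a)
17066 - E(129, Z(o, -1)) = 17066 - (18 - 2*18) = 17066 - (18 - 36) = 17066 - 1*(-18) = 17066 + 18 = 17084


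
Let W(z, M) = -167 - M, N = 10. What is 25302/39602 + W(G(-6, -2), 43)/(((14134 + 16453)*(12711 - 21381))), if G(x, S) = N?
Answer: 111830462200/175033771043 ≈ 0.63891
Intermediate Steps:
G(x, S) = 10
25302/39602 + W(G(-6, -2), 43)/(((14134 + 16453)*(12711 - 21381))) = 25302/39602 + (-167 - 1*43)/(((14134 + 16453)*(12711 - 21381))) = 25302*(1/39602) + (-167 - 43)/((30587*(-8670))) = 12651/19801 - 210/(-265189290) = 12651/19801 - 210*(-1/265189290) = 12651/19801 + 7/8839643 = 111830462200/175033771043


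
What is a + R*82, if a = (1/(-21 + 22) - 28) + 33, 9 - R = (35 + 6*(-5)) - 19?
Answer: 1892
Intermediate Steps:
R = 23 (R = 9 - ((35 + 6*(-5)) - 19) = 9 - ((35 - 30) - 19) = 9 - (5 - 19) = 9 - 1*(-14) = 9 + 14 = 23)
a = 6 (a = (1/1 - 28) + 33 = (1 - 28) + 33 = -27 + 33 = 6)
a + R*82 = 6 + 23*82 = 6 + 1886 = 1892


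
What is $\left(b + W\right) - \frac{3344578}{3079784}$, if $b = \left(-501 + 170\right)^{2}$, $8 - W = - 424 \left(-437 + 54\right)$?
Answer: $- \frac{81343387405}{1539892} \approx -52824.0$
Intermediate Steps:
$W = -162384$ ($W = 8 - - 424 \left(-437 + 54\right) = 8 - \left(-424\right) \left(-383\right) = 8 - 162392 = -162384$)
$b = 109561$ ($b = \left(-331\right)^{2} = 109561$)
$\left(b + W\right) - \frac{3344578}{3079784} = \left(109561 - 162384\right) - \frac{3344578}{3079784} = -52823 - \frac{1672289}{1539892} = - \frac{81343387405}{1539892}$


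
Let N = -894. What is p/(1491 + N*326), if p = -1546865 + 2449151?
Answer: -33418/10739 ≈ -3.1118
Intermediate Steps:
p = 902286
p/(1491 + N*326) = 902286/(1491 - 894*326) = 902286/(1491 - 291444) = 902286/(-289953) = 902286*(-1/289953) = -33418/10739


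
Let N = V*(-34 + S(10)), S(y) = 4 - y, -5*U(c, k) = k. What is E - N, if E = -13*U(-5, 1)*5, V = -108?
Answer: -4307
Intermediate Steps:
U(c, k) = -k/5
E = 13 (E = -(-13)/5*5 = -13*(-⅕)*5 = (13/5)*5 = 13)
N = 4320 (N = -108*(-34 + (4 - 1*10)) = -108*(-34 + (4 - 10)) = -108*(-34 - 6) = -108*(-40) = 4320)
E - N = 13 - 1*4320 = 13 - 4320 = -4307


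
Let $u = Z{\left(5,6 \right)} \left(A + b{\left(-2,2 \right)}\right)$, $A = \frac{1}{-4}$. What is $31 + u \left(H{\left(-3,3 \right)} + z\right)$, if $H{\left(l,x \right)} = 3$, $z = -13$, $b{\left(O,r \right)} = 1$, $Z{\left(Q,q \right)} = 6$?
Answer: $-14$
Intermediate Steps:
$A = - \frac{1}{4} \approx -0.25$
$u = \frac{9}{2}$ ($u = 6 \left(- \frac{1}{4} + 1\right) = 6 \cdot \frac{3}{4} = \frac{9}{2} \approx 4.5$)
$31 + u \left(H{\left(-3,3 \right)} + z\right) = 31 + \frac{9 \left(3 - 13\right)}{2} = 31 + \frac{9}{2} \left(-10\right) = 31 - 45 = -14$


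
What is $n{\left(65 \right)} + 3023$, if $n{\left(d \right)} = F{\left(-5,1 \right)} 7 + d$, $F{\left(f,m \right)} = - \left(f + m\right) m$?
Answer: $3116$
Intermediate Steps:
$F{\left(f,m \right)} = - m \left(f + m\right)$
$n{\left(d \right)} = 28 + d$ ($n{\left(d \right)} = \left(-1\right) 1 \left(-5 + 1\right) 7 + d = \left(-1\right) 1 \left(-4\right) 7 + d = 4 \cdot 7 + d = 28 + d$)
$n{\left(65 \right)} + 3023 = \left(28 + 65\right) + 3023 = 93 + 3023 = 3116$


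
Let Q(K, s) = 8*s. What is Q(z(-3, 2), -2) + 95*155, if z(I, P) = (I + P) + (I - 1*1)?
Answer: 14709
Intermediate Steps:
z(I, P) = -1 + P + 2*I (z(I, P) = (I + P) + (I - 1) = (I + P) + (-1 + I) = -1 + P + 2*I)
Q(z(-3, 2), -2) + 95*155 = 8*(-2) + 95*155 = -16 + 14725 = 14709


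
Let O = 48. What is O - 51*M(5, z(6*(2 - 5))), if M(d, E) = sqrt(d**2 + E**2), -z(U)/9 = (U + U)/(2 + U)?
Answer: 48 - 51*sqrt(6961)/4 ≈ -1015.8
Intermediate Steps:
z(U) = -18*U/(2 + U) (z(U) = -9*(U + U)/(2 + U) = -9*2*U/(2 + U) = -18*U/(2 + U))
M(d, E) = sqrt(E**2 + d**2)
O - 51*M(5, z(6*(2 - 5))) = 48 - 51*sqrt((-18*6*(2 - 5)/(2 + 6*(2 - 5)))**2 + 5**2) = 48 - 51*sqrt((-18*6*(-3)/(2 + 6*(-3)))**2 + 25) = 48 - 51*sqrt((-18*(-18)/(2 - 18))**2 + 25) = 48 - 51*sqrt((-18*(-18)/(-16))**2 + 25) = 48 - 51*sqrt((-18*(-18)*(-1/16))**2 + 25) = 48 - 51*sqrt((-81/4)**2 + 25) = 48 - 51*sqrt(6561/16 + 25) = 48 - 51*sqrt(6961)/4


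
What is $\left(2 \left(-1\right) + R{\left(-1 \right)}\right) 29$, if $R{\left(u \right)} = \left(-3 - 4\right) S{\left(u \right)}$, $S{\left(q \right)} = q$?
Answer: $145$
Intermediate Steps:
$R{\left(u \right)} = - 7 u$ ($R{\left(u \right)} = \left(-3 - 4\right) u = - 7 u$)
$\left(2 \left(-1\right) + R{\left(-1 \right)}\right) 29 = \left(2 \left(-1\right) - -7\right) 29 = \left(-2 + 7\right) 29 = 5 \cdot 29 = 145$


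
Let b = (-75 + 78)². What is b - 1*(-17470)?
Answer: 17479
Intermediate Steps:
b = 9 (b = 3² = 9)
b - 1*(-17470) = 9 - 1*(-17470) = 9 + 17470 = 17479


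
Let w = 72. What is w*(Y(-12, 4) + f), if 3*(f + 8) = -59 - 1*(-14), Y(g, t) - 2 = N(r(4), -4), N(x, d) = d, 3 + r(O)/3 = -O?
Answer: -1800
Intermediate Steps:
r(O) = -9 - 3*O (r(O) = -9 + 3*(-O) = -9 - 3*O)
Y(g, t) = -2 (Y(g, t) = 2 - 4 = -2)
f = -23 (f = -8 + (-59 - 1*(-14))/3 = -8 + (-59 + 14)/3 = -8 + (⅓)*(-45) = -8 - 15 = -23)
w*(Y(-12, 4) + f) = 72*(-2 - 23) = 72*(-25) = -1800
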